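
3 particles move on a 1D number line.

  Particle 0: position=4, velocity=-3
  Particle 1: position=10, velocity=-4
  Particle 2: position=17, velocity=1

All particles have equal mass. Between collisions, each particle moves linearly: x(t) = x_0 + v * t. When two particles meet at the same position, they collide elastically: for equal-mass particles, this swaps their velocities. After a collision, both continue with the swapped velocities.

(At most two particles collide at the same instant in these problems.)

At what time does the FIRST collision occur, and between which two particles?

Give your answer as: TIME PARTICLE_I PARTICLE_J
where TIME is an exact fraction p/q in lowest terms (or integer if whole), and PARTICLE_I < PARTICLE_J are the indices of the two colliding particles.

Pair (0,1): pos 4,10 vel -3,-4 -> gap=6, closing at 1/unit, collide at t=6
Pair (1,2): pos 10,17 vel -4,1 -> not approaching (rel speed -5 <= 0)
Earliest collision: t=6 between 0 and 1

Answer: 6 0 1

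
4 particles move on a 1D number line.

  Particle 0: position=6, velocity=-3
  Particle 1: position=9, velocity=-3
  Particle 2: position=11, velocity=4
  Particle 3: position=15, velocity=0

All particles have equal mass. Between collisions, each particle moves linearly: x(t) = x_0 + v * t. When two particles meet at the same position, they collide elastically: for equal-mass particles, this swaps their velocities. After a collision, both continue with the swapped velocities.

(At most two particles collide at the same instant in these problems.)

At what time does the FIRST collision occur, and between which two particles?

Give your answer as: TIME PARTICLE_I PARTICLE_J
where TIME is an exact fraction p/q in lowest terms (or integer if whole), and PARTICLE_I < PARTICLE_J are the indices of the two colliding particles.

Pair (0,1): pos 6,9 vel -3,-3 -> not approaching (rel speed 0 <= 0)
Pair (1,2): pos 9,11 vel -3,4 -> not approaching (rel speed -7 <= 0)
Pair (2,3): pos 11,15 vel 4,0 -> gap=4, closing at 4/unit, collide at t=1
Earliest collision: t=1 between 2 and 3

Answer: 1 2 3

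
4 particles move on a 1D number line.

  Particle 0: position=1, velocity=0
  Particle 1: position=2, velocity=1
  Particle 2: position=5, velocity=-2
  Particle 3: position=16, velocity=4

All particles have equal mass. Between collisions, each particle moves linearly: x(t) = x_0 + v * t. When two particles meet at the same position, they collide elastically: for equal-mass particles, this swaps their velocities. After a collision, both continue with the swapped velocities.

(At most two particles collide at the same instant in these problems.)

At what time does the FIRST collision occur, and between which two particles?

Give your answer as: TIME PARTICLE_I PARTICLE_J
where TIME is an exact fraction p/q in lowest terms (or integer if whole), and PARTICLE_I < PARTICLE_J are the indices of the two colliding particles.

Pair (0,1): pos 1,2 vel 0,1 -> not approaching (rel speed -1 <= 0)
Pair (1,2): pos 2,5 vel 1,-2 -> gap=3, closing at 3/unit, collide at t=1
Pair (2,3): pos 5,16 vel -2,4 -> not approaching (rel speed -6 <= 0)
Earliest collision: t=1 between 1 and 2

Answer: 1 1 2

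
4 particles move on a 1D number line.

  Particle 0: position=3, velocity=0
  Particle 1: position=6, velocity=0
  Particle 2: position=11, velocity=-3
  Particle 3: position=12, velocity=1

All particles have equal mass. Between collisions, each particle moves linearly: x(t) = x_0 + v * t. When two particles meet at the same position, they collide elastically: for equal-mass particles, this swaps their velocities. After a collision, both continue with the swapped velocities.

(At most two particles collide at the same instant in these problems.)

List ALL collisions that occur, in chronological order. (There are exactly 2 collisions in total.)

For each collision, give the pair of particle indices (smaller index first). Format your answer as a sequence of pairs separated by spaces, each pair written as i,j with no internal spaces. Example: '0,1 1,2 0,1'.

Collision at t=5/3: particles 1 and 2 swap velocities; positions: p0=3 p1=6 p2=6 p3=41/3; velocities now: v0=0 v1=-3 v2=0 v3=1
Collision at t=8/3: particles 0 and 1 swap velocities; positions: p0=3 p1=3 p2=6 p3=44/3; velocities now: v0=-3 v1=0 v2=0 v3=1

Answer: 1,2 0,1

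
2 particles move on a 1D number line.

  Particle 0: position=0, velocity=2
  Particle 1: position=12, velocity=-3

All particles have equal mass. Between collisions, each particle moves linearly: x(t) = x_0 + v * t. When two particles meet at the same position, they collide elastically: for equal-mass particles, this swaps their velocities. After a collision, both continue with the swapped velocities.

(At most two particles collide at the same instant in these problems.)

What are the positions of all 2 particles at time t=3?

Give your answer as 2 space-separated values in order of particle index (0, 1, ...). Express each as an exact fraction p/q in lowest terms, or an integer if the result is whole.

Collision at t=12/5: particles 0 and 1 swap velocities; positions: p0=24/5 p1=24/5; velocities now: v0=-3 v1=2
Advance to t=3 (no further collisions before then); velocities: v0=-3 v1=2; positions = 3 6

Answer: 3 6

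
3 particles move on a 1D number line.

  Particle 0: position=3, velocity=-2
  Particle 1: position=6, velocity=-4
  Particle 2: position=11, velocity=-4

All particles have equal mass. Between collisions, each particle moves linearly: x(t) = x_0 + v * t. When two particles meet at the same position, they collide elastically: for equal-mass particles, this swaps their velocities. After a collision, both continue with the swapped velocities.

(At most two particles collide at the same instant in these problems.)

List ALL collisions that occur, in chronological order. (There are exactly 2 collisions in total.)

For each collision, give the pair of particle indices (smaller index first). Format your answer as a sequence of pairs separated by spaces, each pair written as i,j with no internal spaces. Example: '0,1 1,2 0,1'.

Answer: 0,1 1,2

Derivation:
Collision at t=3/2: particles 0 and 1 swap velocities; positions: p0=0 p1=0 p2=5; velocities now: v0=-4 v1=-2 v2=-4
Collision at t=4: particles 1 and 2 swap velocities; positions: p0=-10 p1=-5 p2=-5; velocities now: v0=-4 v1=-4 v2=-2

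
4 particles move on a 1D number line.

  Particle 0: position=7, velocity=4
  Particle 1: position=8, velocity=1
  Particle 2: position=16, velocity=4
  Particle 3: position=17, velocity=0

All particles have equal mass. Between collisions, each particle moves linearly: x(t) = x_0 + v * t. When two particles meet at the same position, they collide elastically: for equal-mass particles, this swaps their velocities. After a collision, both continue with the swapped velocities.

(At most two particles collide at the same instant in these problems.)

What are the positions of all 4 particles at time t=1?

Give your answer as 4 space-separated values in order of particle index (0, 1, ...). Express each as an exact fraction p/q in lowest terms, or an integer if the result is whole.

Answer: 9 11 17 20

Derivation:
Collision at t=1/4: particles 2 and 3 swap velocities; positions: p0=8 p1=33/4 p2=17 p3=17; velocities now: v0=4 v1=1 v2=0 v3=4
Collision at t=1/3: particles 0 and 1 swap velocities; positions: p0=25/3 p1=25/3 p2=17 p3=52/3; velocities now: v0=1 v1=4 v2=0 v3=4
Advance to t=1 (no further collisions before then); velocities: v0=1 v1=4 v2=0 v3=4; positions = 9 11 17 20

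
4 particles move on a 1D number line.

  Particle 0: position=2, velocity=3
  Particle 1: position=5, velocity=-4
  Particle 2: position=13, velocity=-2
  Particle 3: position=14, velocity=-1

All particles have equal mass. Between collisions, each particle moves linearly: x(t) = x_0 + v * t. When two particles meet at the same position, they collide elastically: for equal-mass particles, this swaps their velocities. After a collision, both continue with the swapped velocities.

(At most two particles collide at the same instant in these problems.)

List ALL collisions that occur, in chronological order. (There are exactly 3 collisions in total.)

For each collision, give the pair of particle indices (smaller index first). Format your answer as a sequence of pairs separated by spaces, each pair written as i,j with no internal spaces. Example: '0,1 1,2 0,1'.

Answer: 0,1 1,2 2,3

Derivation:
Collision at t=3/7: particles 0 and 1 swap velocities; positions: p0=23/7 p1=23/7 p2=85/7 p3=95/7; velocities now: v0=-4 v1=3 v2=-2 v3=-1
Collision at t=11/5: particles 1 and 2 swap velocities; positions: p0=-19/5 p1=43/5 p2=43/5 p3=59/5; velocities now: v0=-4 v1=-2 v2=3 v3=-1
Collision at t=3: particles 2 and 3 swap velocities; positions: p0=-7 p1=7 p2=11 p3=11; velocities now: v0=-4 v1=-2 v2=-1 v3=3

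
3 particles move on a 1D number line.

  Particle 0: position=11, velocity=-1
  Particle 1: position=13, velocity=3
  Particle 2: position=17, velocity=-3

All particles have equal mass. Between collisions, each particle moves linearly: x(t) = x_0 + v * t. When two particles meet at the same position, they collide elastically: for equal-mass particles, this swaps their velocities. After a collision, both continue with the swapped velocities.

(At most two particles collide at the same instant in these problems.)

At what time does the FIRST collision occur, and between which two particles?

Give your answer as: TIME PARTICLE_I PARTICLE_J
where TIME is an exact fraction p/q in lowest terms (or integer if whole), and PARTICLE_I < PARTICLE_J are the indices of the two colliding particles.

Pair (0,1): pos 11,13 vel -1,3 -> not approaching (rel speed -4 <= 0)
Pair (1,2): pos 13,17 vel 3,-3 -> gap=4, closing at 6/unit, collide at t=2/3
Earliest collision: t=2/3 between 1 and 2

Answer: 2/3 1 2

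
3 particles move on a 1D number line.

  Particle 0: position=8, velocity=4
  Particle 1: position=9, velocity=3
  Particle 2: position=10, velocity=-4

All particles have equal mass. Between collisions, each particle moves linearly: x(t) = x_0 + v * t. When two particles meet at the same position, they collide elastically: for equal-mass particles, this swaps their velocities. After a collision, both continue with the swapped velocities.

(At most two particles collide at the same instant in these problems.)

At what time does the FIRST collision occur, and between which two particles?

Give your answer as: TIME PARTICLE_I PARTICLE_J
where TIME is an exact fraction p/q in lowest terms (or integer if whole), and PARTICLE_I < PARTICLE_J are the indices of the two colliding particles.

Answer: 1/7 1 2

Derivation:
Pair (0,1): pos 8,9 vel 4,3 -> gap=1, closing at 1/unit, collide at t=1
Pair (1,2): pos 9,10 vel 3,-4 -> gap=1, closing at 7/unit, collide at t=1/7
Earliest collision: t=1/7 between 1 and 2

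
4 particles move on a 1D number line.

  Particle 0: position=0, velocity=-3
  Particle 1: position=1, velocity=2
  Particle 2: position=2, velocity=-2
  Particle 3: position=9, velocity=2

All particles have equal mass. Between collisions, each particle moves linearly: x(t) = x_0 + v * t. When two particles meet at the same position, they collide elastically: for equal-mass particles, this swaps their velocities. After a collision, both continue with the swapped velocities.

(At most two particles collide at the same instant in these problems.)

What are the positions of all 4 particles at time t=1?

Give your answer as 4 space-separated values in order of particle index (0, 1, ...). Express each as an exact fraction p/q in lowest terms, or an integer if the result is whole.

Collision at t=1/4: particles 1 and 2 swap velocities; positions: p0=-3/4 p1=3/2 p2=3/2 p3=19/2; velocities now: v0=-3 v1=-2 v2=2 v3=2
Advance to t=1 (no further collisions before then); velocities: v0=-3 v1=-2 v2=2 v3=2; positions = -3 0 3 11

Answer: -3 0 3 11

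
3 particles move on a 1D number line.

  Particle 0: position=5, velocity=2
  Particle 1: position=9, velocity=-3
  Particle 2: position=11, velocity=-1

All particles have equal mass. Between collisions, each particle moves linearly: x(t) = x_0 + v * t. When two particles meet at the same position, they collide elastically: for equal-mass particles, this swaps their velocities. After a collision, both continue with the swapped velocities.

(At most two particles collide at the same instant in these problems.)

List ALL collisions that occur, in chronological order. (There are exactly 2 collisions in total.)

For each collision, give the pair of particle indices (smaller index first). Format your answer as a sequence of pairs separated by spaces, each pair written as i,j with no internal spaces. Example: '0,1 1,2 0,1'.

Answer: 0,1 1,2

Derivation:
Collision at t=4/5: particles 0 and 1 swap velocities; positions: p0=33/5 p1=33/5 p2=51/5; velocities now: v0=-3 v1=2 v2=-1
Collision at t=2: particles 1 and 2 swap velocities; positions: p0=3 p1=9 p2=9; velocities now: v0=-3 v1=-1 v2=2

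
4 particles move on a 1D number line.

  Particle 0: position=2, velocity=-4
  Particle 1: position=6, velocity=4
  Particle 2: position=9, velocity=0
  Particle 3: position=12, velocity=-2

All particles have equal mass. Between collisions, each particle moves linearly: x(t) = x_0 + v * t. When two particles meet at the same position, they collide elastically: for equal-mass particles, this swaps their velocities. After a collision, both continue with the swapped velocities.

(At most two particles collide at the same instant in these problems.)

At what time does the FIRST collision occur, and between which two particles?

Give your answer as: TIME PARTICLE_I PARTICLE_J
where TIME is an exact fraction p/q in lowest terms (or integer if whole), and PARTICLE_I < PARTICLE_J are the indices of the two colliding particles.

Pair (0,1): pos 2,6 vel -4,4 -> not approaching (rel speed -8 <= 0)
Pair (1,2): pos 6,9 vel 4,0 -> gap=3, closing at 4/unit, collide at t=3/4
Pair (2,3): pos 9,12 vel 0,-2 -> gap=3, closing at 2/unit, collide at t=3/2
Earliest collision: t=3/4 between 1 and 2

Answer: 3/4 1 2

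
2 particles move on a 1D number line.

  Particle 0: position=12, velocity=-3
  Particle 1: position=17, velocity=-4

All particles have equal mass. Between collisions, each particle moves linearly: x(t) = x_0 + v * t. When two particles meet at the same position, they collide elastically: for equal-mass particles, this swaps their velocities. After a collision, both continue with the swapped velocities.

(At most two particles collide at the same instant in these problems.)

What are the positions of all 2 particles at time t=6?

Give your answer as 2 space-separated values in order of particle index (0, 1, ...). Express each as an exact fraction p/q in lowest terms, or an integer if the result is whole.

Collision at t=5: particles 0 and 1 swap velocities; positions: p0=-3 p1=-3; velocities now: v0=-4 v1=-3
Advance to t=6 (no further collisions before then); velocities: v0=-4 v1=-3; positions = -7 -6

Answer: -7 -6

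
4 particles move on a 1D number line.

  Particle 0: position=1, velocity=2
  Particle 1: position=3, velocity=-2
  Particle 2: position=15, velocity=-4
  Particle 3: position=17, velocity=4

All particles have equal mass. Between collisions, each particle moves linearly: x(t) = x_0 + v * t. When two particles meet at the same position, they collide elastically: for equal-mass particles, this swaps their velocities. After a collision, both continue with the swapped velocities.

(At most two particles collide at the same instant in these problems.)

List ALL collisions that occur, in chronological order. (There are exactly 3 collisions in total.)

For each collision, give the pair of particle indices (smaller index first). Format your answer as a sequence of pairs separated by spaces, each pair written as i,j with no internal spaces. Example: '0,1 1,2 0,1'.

Answer: 0,1 1,2 0,1

Derivation:
Collision at t=1/2: particles 0 and 1 swap velocities; positions: p0=2 p1=2 p2=13 p3=19; velocities now: v0=-2 v1=2 v2=-4 v3=4
Collision at t=7/3: particles 1 and 2 swap velocities; positions: p0=-5/3 p1=17/3 p2=17/3 p3=79/3; velocities now: v0=-2 v1=-4 v2=2 v3=4
Collision at t=6: particles 0 and 1 swap velocities; positions: p0=-9 p1=-9 p2=13 p3=41; velocities now: v0=-4 v1=-2 v2=2 v3=4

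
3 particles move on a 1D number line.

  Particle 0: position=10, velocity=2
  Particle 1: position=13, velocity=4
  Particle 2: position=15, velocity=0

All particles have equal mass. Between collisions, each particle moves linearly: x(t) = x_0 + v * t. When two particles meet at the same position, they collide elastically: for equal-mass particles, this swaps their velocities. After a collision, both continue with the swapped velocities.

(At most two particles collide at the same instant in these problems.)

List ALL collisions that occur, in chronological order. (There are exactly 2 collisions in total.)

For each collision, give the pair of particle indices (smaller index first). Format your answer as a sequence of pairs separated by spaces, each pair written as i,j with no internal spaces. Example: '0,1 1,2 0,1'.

Answer: 1,2 0,1

Derivation:
Collision at t=1/2: particles 1 and 2 swap velocities; positions: p0=11 p1=15 p2=15; velocities now: v0=2 v1=0 v2=4
Collision at t=5/2: particles 0 and 1 swap velocities; positions: p0=15 p1=15 p2=23; velocities now: v0=0 v1=2 v2=4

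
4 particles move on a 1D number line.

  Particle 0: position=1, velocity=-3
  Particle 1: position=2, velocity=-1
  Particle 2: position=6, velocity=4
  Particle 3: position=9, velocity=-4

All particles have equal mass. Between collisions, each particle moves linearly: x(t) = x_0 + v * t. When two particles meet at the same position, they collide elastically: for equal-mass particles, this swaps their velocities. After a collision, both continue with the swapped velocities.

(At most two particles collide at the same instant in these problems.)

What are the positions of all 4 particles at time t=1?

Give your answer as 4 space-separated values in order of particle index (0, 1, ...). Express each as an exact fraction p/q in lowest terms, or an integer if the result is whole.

Collision at t=3/8: particles 2 and 3 swap velocities; positions: p0=-1/8 p1=13/8 p2=15/2 p3=15/2; velocities now: v0=-3 v1=-1 v2=-4 v3=4
Advance to t=1 (no further collisions before then); velocities: v0=-3 v1=-1 v2=-4 v3=4; positions = -2 1 5 10

Answer: -2 1 5 10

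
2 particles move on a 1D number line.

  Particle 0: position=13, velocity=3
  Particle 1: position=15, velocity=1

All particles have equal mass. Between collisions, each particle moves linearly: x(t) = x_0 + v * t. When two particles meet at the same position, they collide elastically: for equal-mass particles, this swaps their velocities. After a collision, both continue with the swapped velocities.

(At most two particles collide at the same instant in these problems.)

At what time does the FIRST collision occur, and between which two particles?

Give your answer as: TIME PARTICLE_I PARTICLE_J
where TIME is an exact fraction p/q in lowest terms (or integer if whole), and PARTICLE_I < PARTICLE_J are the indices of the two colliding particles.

Answer: 1 0 1

Derivation:
Pair (0,1): pos 13,15 vel 3,1 -> gap=2, closing at 2/unit, collide at t=1
Earliest collision: t=1 between 0 and 1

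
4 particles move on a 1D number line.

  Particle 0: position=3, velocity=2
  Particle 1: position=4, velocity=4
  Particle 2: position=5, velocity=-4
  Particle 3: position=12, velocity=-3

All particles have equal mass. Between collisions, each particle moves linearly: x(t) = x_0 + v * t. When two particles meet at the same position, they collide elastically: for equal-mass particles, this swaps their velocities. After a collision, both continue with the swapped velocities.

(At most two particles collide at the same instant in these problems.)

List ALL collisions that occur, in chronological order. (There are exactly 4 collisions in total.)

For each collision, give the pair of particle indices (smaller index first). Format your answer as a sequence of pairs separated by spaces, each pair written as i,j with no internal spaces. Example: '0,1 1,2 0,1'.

Answer: 1,2 0,1 2,3 1,2

Derivation:
Collision at t=1/8: particles 1 and 2 swap velocities; positions: p0=13/4 p1=9/2 p2=9/2 p3=93/8; velocities now: v0=2 v1=-4 v2=4 v3=-3
Collision at t=1/3: particles 0 and 1 swap velocities; positions: p0=11/3 p1=11/3 p2=16/3 p3=11; velocities now: v0=-4 v1=2 v2=4 v3=-3
Collision at t=8/7: particles 2 and 3 swap velocities; positions: p0=3/7 p1=37/7 p2=60/7 p3=60/7; velocities now: v0=-4 v1=2 v2=-3 v3=4
Collision at t=9/5: particles 1 and 2 swap velocities; positions: p0=-11/5 p1=33/5 p2=33/5 p3=56/5; velocities now: v0=-4 v1=-3 v2=2 v3=4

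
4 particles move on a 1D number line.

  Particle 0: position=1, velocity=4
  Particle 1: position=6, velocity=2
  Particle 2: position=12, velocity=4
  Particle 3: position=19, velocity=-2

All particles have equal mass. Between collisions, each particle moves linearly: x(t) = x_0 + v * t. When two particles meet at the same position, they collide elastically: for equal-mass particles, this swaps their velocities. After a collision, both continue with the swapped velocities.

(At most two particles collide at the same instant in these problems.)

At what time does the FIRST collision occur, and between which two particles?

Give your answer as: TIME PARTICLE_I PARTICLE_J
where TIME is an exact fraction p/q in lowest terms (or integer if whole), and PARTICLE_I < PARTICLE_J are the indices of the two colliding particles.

Pair (0,1): pos 1,6 vel 4,2 -> gap=5, closing at 2/unit, collide at t=5/2
Pair (1,2): pos 6,12 vel 2,4 -> not approaching (rel speed -2 <= 0)
Pair (2,3): pos 12,19 vel 4,-2 -> gap=7, closing at 6/unit, collide at t=7/6
Earliest collision: t=7/6 between 2 and 3

Answer: 7/6 2 3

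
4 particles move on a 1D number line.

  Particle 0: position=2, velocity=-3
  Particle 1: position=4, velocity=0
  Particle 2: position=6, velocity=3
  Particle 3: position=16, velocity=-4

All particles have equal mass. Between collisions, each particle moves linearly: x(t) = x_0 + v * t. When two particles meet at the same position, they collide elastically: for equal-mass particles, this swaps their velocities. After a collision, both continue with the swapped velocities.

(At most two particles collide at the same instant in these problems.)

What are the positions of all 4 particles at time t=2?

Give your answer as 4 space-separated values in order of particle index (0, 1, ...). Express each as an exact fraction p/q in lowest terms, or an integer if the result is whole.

Collision at t=10/7: particles 2 and 3 swap velocities; positions: p0=-16/7 p1=4 p2=72/7 p3=72/7; velocities now: v0=-3 v1=0 v2=-4 v3=3
Advance to t=2 (no further collisions before then); velocities: v0=-3 v1=0 v2=-4 v3=3; positions = -4 4 8 12

Answer: -4 4 8 12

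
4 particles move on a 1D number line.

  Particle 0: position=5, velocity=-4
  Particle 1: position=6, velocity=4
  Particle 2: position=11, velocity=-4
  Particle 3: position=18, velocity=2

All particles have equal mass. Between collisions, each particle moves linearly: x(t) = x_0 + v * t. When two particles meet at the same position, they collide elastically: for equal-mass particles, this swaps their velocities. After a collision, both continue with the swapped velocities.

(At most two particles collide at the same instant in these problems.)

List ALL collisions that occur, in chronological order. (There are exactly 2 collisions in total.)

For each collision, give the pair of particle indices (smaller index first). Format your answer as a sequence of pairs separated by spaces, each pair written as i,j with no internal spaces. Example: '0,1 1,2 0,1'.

Answer: 1,2 2,3

Derivation:
Collision at t=5/8: particles 1 and 2 swap velocities; positions: p0=5/2 p1=17/2 p2=17/2 p3=77/4; velocities now: v0=-4 v1=-4 v2=4 v3=2
Collision at t=6: particles 2 and 3 swap velocities; positions: p0=-19 p1=-13 p2=30 p3=30; velocities now: v0=-4 v1=-4 v2=2 v3=4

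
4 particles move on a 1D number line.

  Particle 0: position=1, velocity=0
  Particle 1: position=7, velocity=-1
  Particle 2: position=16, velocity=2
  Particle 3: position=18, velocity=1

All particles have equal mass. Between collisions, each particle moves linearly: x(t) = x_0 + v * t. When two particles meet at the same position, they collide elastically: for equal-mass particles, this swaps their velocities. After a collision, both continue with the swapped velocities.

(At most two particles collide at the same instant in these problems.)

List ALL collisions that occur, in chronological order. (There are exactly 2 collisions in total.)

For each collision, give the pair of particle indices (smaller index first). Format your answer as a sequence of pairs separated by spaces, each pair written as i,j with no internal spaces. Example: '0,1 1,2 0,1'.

Answer: 2,3 0,1

Derivation:
Collision at t=2: particles 2 and 3 swap velocities; positions: p0=1 p1=5 p2=20 p3=20; velocities now: v0=0 v1=-1 v2=1 v3=2
Collision at t=6: particles 0 and 1 swap velocities; positions: p0=1 p1=1 p2=24 p3=28; velocities now: v0=-1 v1=0 v2=1 v3=2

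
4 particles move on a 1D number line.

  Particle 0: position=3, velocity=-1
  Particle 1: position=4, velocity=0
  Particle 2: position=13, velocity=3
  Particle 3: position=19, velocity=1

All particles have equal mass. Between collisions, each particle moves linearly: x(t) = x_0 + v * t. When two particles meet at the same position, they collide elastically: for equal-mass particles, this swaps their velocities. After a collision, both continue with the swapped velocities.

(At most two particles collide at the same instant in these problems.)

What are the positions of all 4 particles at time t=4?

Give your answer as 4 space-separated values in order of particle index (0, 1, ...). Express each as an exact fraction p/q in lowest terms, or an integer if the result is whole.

Collision at t=3: particles 2 and 3 swap velocities; positions: p0=0 p1=4 p2=22 p3=22; velocities now: v0=-1 v1=0 v2=1 v3=3
Advance to t=4 (no further collisions before then); velocities: v0=-1 v1=0 v2=1 v3=3; positions = -1 4 23 25

Answer: -1 4 23 25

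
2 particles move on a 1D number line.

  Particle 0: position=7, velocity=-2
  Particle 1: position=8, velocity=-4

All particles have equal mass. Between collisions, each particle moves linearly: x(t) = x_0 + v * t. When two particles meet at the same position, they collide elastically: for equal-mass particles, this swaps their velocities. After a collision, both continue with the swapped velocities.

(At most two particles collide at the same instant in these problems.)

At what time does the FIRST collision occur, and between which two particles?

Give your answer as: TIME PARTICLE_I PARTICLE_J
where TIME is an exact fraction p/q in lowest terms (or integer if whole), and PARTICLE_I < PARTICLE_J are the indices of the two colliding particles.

Pair (0,1): pos 7,8 vel -2,-4 -> gap=1, closing at 2/unit, collide at t=1/2
Earliest collision: t=1/2 between 0 and 1

Answer: 1/2 0 1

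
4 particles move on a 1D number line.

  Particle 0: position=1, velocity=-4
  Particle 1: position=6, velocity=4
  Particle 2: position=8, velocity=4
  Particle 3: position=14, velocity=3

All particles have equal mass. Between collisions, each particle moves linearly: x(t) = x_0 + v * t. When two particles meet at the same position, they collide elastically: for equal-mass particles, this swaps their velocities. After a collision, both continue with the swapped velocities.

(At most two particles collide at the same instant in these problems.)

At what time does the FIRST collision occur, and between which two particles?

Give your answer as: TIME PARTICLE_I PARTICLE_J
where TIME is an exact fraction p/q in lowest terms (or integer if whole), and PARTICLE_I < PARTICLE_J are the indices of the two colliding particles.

Answer: 6 2 3

Derivation:
Pair (0,1): pos 1,6 vel -4,4 -> not approaching (rel speed -8 <= 0)
Pair (1,2): pos 6,8 vel 4,4 -> not approaching (rel speed 0 <= 0)
Pair (2,3): pos 8,14 vel 4,3 -> gap=6, closing at 1/unit, collide at t=6
Earliest collision: t=6 between 2 and 3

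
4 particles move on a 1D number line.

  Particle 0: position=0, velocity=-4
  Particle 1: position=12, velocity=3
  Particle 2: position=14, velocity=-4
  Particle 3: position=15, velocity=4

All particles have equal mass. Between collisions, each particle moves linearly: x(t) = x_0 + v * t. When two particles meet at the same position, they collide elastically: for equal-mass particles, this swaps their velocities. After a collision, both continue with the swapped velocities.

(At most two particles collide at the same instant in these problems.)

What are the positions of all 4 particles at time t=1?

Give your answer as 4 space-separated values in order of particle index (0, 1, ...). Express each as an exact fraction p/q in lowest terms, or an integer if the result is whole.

Answer: -4 10 15 19

Derivation:
Collision at t=2/7: particles 1 and 2 swap velocities; positions: p0=-8/7 p1=90/7 p2=90/7 p3=113/7; velocities now: v0=-4 v1=-4 v2=3 v3=4
Advance to t=1 (no further collisions before then); velocities: v0=-4 v1=-4 v2=3 v3=4; positions = -4 10 15 19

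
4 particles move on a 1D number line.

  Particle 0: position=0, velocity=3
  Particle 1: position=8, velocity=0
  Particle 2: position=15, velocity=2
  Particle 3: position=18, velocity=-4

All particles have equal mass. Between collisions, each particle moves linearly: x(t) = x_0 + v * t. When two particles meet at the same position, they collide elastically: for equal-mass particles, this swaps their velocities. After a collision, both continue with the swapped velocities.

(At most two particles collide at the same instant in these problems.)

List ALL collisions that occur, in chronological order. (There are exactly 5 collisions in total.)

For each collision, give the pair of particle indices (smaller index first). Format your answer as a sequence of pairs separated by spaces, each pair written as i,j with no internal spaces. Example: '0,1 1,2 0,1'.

Answer: 2,3 1,2 0,1 1,2 2,3

Derivation:
Collision at t=1/2: particles 2 and 3 swap velocities; positions: p0=3/2 p1=8 p2=16 p3=16; velocities now: v0=3 v1=0 v2=-4 v3=2
Collision at t=5/2: particles 1 and 2 swap velocities; positions: p0=15/2 p1=8 p2=8 p3=20; velocities now: v0=3 v1=-4 v2=0 v3=2
Collision at t=18/7: particles 0 and 1 swap velocities; positions: p0=54/7 p1=54/7 p2=8 p3=141/7; velocities now: v0=-4 v1=3 v2=0 v3=2
Collision at t=8/3: particles 1 and 2 swap velocities; positions: p0=22/3 p1=8 p2=8 p3=61/3; velocities now: v0=-4 v1=0 v2=3 v3=2
Collision at t=15: particles 2 and 3 swap velocities; positions: p0=-42 p1=8 p2=45 p3=45; velocities now: v0=-4 v1=0 v2=2 v3=3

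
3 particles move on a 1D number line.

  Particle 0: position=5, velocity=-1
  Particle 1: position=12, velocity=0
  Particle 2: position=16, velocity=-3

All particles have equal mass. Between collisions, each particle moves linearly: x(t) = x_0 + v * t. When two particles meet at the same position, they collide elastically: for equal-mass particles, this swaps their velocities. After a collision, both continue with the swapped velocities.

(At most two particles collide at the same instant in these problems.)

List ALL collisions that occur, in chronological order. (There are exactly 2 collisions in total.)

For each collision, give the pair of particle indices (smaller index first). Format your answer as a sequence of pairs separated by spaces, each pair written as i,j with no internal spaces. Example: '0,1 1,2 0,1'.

Collision at t=4/3: particles 1 and 2 swap velocities; positions: p0=11/3 p1=12 p2=12; velocities now: v0=-1 v1=-3 v2=0
Collision at t=11/2: particles 0 and 1 swap velocities; positions: p0=-1/2 p1=-1/2 p2=12; velocities now: v0=-3 v1=-1 v2=0

Answer: 1,2 0,1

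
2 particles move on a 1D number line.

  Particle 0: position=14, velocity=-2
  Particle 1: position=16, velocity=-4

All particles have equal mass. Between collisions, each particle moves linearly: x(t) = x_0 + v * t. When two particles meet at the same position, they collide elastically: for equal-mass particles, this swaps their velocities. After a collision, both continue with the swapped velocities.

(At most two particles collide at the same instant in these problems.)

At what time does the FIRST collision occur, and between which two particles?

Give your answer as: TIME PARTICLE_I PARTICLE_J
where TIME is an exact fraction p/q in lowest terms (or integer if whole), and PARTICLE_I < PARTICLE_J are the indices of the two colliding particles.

Pair (0,1): pos 14,16 vel -2,-4 -> gap=2, closing at 2/unit, collide at t=1
Earliest collision: t=1 between 0 and 1

Answer: 1 0 1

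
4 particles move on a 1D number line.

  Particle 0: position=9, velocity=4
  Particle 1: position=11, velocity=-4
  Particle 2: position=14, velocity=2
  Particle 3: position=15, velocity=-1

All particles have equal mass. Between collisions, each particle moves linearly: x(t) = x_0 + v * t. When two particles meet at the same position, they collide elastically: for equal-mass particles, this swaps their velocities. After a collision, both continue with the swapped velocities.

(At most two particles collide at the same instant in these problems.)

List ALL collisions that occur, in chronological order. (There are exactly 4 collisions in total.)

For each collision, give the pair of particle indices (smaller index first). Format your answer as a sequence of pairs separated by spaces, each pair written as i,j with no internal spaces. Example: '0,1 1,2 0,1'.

Collision at t=1/4: particles 0 and 1 swap velocities; positions: p0=10 p1=10 p2=29/2 p3=59/4; velocities now: v0=-4 v1=4 v2=2 v3=-1
Collision at t=1/3: particles 2 and 3 swap velocities; positions: p0=29/3 p1=31/3 p2=44/3 p3=44/3; velocities now: v0=-4 v1=4 v2=-1 v3=2
Collision at t=6/5: particles 1 and 2 swap velocities; positions: p0=31/5 p1=69/5 p2=69/5 p3=82/5; velocities now: v0=-4 v1=-1 v2=4 v3=2
Collision at t=5/2: particles 2 and 3 swap velocities; positions: p0=1 p1=25/2 p2=19 p3=19; velocities now: v0=-4 v1=-1 v2=2 v3=4

Answer: 0,1 2,3 1,2 2,3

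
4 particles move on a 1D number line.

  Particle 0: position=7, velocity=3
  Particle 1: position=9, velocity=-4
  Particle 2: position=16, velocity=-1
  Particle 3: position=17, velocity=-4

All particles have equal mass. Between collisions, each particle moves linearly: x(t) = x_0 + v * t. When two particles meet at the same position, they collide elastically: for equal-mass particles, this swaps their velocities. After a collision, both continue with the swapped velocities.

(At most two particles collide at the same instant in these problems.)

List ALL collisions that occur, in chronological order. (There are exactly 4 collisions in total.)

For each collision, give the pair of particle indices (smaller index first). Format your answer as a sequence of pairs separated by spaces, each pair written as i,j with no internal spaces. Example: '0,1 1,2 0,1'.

Answer: 0,1 2,3 1,2 2,3

Derivation:
Collision at t=2/7: particles 0 and 1 swap velocities; positions: p0=55/7 p1=55/7 p2=110/7 p3=111/7; velocities now: v0=-4 v1=3 v2=-1 v3=-4
Collision at t=1/3: particles 2 and 3 swap velocities; positions: p0=23/3 p1=8 p2=47/3 p3=47/3; velocities now: v0=-4 v1=3 v2=-4 v3=-1
Collision at t=10/7: particles 1 and 2 swap velocities; positions: p0=23/7 p1=79/7 p2=79/7 p3=102/7; velocities now: v0=-4 v1=-4 v2=3 v3=-1
Collision at t=9/4: particles 2 and 3 swap velocities; positions: p0=0 p1=8 p2=55/4 p3=55/4; velocities now: v0=-4 v1=-4 v2=-1 v3=3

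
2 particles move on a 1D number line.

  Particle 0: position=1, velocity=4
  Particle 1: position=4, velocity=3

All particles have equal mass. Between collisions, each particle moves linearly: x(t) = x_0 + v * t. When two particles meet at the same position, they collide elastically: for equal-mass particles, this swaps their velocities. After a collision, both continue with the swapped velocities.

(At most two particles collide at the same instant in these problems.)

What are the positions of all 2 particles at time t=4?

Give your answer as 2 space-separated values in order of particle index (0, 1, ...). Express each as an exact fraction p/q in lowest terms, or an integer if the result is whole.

Answer: 16 17

Derivation:
Collision at t=3: particles 0 and 1 swap velocities; positions: p0=13 p1=13; velocities now: v0=3 v1=4
Advance to t=4 (no further collisions before then); velocities: v0=3 v1=4; positions = 16 17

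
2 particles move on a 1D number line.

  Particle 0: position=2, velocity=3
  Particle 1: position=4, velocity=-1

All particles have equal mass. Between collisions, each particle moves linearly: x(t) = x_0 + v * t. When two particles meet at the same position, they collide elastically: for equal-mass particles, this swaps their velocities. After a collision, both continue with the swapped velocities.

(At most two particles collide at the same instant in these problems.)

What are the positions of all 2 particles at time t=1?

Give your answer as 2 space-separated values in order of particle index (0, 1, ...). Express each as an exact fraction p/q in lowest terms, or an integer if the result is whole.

Answer: 3 5

Derivation:
Collision at t=1/2: particles 0 and 1 swap velocities; positions: p0=7/2 p1=7/2; velocities now: v0=-1 v1=3
Advance to t=1 (no further collisions before then); velocities: v0=-1 v1=3; positions = 3 5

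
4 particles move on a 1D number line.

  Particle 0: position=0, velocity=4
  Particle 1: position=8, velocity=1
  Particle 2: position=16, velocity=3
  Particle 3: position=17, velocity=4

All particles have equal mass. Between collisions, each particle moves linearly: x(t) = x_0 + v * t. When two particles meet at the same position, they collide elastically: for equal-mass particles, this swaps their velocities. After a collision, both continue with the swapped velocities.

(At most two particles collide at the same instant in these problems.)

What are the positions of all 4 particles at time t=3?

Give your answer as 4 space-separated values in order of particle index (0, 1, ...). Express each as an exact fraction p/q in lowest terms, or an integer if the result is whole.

Collision at t=8/3: particles 0 and 1 swap velocities; positions: p0=32/3 p1=32/3 p2=24 p3=83/3; velocities now: v0=1 v1=4 v2=3 v3=4
Advance to t=3 (no further collisions before then); velocities: v0=1 v1=4 v2=3 v3=4; positions = 11 12 25 29

Answer: 11 12 25 29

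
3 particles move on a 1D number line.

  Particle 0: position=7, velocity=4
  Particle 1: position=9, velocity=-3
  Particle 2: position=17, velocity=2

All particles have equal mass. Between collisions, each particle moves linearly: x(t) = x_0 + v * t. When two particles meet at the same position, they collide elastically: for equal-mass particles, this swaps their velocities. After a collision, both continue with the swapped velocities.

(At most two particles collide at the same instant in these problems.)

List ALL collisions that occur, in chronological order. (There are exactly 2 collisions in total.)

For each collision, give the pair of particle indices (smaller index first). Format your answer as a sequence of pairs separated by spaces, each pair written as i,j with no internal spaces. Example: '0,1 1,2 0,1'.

Answer: 0,1 1,2

Derivation:
Collision at t=2/7: particles 0 and 1 swap velocities; positions: p0=57/7 p1=57/7 p2=123/7; velocities now: v0=-3 v1=4 v2=2
Collision at t=5: particles 1 and 2 swap velocities; positions: p0=-6 p1=27 p2=27; velocities now: v0=-3 v1=2 v2=4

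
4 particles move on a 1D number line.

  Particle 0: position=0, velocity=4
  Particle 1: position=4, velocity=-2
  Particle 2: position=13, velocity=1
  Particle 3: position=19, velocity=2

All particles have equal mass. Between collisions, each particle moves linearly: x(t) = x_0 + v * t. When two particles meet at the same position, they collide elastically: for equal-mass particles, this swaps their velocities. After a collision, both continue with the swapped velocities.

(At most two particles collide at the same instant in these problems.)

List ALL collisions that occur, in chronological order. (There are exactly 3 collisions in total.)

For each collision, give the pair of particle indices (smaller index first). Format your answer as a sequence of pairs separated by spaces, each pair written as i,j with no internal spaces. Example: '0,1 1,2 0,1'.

Collision at t=2/3: particles 0 and 1 swap velocities; positions: p0=8/3 p1=8/3 p2=41/3 p3=61/3; velocities now: v0=-2 v1=4 v2=1 v3=2
Collision at t=13/3: particles 1 and 2 swap velocities; positions: p0=-14/3 p1=52/3 p2=52/3 p3=83/3; velocities now: v0=-2 v1=1 v2=4 v3=2
Collision at t=19/2: particles 2 and 3 swap velocities; positions: p0=-15 p1=45/2 p2=38 p3=38; velocities now: v0=-2 v1=1 v2=2 v3=4

Answer: 0,1 1,2 2,3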